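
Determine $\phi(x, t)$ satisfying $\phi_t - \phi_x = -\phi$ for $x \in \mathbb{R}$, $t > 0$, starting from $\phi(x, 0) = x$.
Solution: Substitute $\phi = e^{-t}u$, i.e. $u = e^{t}\phi$.
By the product rule, $\phi_t = e^{-t}(u_t - u)$, $\phi_x = e^{-t}u_x$.
Substituting into the PDE and dividing by $e^{-t}$: $u_t - u - u_x = -u$.
The lower-order terms cancel, leaving the standard advection equation $u_t - u_x = 0$.
Initial data for $u$: $u(x,0) = \phi(x,0) = x$.
Solve for $u$:
  By method of characteristics (waves move left with speed 1):
  Along characteristics $x + t =$ const, $u$ is constant, so $u(x,t) = f(x + t)$ with $f = u( \cdot , 0)$.
Hence $u(x,t) = t + x$.
Transform back: $\phi(x,t) = e^{-t}u(x,t)$.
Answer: $\phi(x, t) = t e^{-t} + x e^{-t}$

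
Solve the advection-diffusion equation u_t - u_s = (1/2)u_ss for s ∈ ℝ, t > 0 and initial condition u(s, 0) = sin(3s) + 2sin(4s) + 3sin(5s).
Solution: Change to a moving frame: let η = s + t, σ = t and write u(s,t) = w(η,σ).
By the chain rule u_t = w_σ + w_η, u_s = w_η, u_ss = w_ηη.
Then u_t - u_s = w_σ: the advection term cancels and the PDE becomes the heat equation w_σ = (1/2)w_ηη on η ∈ ℝ.
Initial data: w(η,0) = u(η,0) = sin(3η) + 2sin(4η) + 3sin(5η).
On η ∈ ℝ each mode satisfies (sin(nη))″ = -n² sin(nη), so exp(-n²σ/2) sin(nη) solves the heat equation; by superposition w(η,σ) = Σ c_n exp(-n²σ/2) sin(nη).
Reading off the coefficients: c_3=1, c_4=2, c_5=3, so w(η,σ) = 2exp(-8σ)sin(4η) + exp(-9σ/2)sin(3η) + 3exp(-25σ/2)sin(5η).
Substituting back η = s + t, σ = t: u(s,t) = w(s + t, t).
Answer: u(s, t) = 2exp(-8t)sin(4s + 4t) + exp(-9t/2)sin(3s + 3t) + 3exp(-25t/2)sin(5s + 5t)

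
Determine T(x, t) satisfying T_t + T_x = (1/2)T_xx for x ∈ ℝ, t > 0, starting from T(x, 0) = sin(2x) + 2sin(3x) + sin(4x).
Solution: Change to a moving frame: let η = x - t, σ = t and write T(x,t) = u(η,σ).
By the chain rule T_t = u_σ - u_η, T_x = u_η, T_xx = u_ηη.
Then T_t + T_x = u_σ: the advection term cancels and the PDE becomes the heat equation u_σ = (1/2)u_ηη on η ∈ ℝ.
Initial data: u(η,0) = T(η,0) = sin(2η) + 2sin(3η) + sin(4η).
On η ∈ ℝ each mode satisfies (sin(nη))″ = -n² sin(nη), so exp(-n²σ/2) sin(nη) solves the heat equation; by superposition u(η,σ) = Σ c_n exp(-n²σ/2) sin(nη).
Reading off the coefficients: c_2=1, c_3=2, c_4=1, so u(η,σ) = exp(-2σ)sin(2η) + exp(-8σ)sin(4η) + 2exp(-9σ/2)sin(3η).
Substituting back η = x - t, σ = t: T(x,t) = u(x - t, t).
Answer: T(x, t) = -exp(-2t)sin(2t - 2x) - exp(-8t)sin(4t - 4x) - 2exp(-9t/2)sin(3t - 3x)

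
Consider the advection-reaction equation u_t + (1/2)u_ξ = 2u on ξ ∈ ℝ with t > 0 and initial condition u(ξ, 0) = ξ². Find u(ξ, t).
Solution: Substitute u = exp(2t)w, i.e. w = exp(-2t)u.
By the product rule, u_t = exp(2t)(w_t + 2w), u_ξ = exp(2t)w_ξ.
Substituting into the PDE and dividing by exp(2t): w_t + 2w + (1/2)w_ξ = 2w.
The lower-order terms cancel, leaving the standard advection equation w_t + (1/2)w_ξ = 0.
Initial data for w: w(ξ,0) = u(ξ,0) = ξ².
Solve for w:
  By method of characteristics (waves move right with speed 1/2):
  Along characteristics ξ - (1/2)t = const, w is constant, so w(ξ,t) = f(ξ - (1/2)t) with f = w(·, 0).
Hence w(ξ,t) = (1/4)t² - tξ + ξ².
Transform back: u(ξ,t) = exp(2t)w(ξ,t).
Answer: u(ξ, t) = (1/4)t²exp(2t) - tξexp(2t) + ξ²exp(2t)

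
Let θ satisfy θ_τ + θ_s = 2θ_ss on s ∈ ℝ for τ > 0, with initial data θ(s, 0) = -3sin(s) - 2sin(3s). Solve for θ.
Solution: Moving frame: η = s - τ, σ = τ, θ = u(η,σ), so θ_τ = u_σ - u_η and θ_ss = u_ηη.
Hence θ_τ + θ_s = u_σ and the PDE becomes the heat equation u_σ = 2u_ηη on η ∈ ℝ.
Initial data: u(η,0) = θ(η,0) = -3sin(η) - 2sin(3η). Each mode sin(nη) decays as exp(-2n²σ) on ℝ, so u(η,σ) = Σ c_n exp(-2n²σ) sin(nη) with c_1=-3, c_3=-2: u(η,σ) = -3exp(-2σ)sin(η) - 2exp(-18σ)sin(3η).
Substituting back: θ(s,τ) = u(s - τ, τ).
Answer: θ(s, τ) = -3exp(-2τ)sin(s - τ) - 2exp(-18τ)sin(3s - 3τ)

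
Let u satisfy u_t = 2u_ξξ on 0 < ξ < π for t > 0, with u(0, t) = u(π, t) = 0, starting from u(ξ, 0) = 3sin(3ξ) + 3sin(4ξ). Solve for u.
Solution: Using separation of variables u = X(ξ)T(t):
Eigenfunctions: sin(nξ), n = 1, 2, 3, ...
General solution: u(ξ, t) = Σ c_n sin(nξ) exp(-2n² t)
Matching u(ξ,0) = 3sin(3ξ) + 3sin(4ξ) term by term: c_3=3, c_4=3.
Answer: u(ξ, t) = 3exp(-18t)sin(3ξ) + 3exp(-32t)sin(4ξ)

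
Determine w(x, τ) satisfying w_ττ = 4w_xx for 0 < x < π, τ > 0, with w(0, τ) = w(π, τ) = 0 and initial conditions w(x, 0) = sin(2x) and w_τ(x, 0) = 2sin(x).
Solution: Separating variables: w = Σ [A_n cos(ω_n τ) + B_n sin(ω_n τ)] sin(nx), ω_n = 2n. From ICs (B_n = velocity coefficient / ω_n): A_2=1, B_1=1.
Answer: w(x, τ) = sin(x)sin(2τ) + sin(2x)cos(4τ)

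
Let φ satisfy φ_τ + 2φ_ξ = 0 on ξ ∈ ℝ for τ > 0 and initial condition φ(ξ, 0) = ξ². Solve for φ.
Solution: By method of characteristics (waves move right with speed 2):
Along characteristics ξ - 2τ = const, φ is constant, so φ(ξ,τ) = f(ξ - 2τ) with f = φ(·, 0).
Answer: φ(ξ, τ) = ξ² - 4ξτ + 4τ²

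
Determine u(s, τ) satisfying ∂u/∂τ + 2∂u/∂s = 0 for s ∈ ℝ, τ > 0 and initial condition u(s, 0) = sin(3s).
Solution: By characteristics (ds/dτ = 2), u(s,τ) = f(s - 2τ) with f = u(·, 0).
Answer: u(s, τ) = sin(3s - 6τ)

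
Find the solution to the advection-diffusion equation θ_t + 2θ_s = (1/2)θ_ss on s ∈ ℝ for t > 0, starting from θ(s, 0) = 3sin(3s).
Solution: Change to a moving frame: let η = s - 2t, σ = t and write θ(s,t) = u(η,σ).
By the chain rule θ_t = u_σ - 2u_η, θ_s = u_η, θ_ss = u_ηη.
Then θ_t + 2θ_s = u_σ: the advection term cancels and the PDE becomes the heat equation u_σ = (1/2)u_ηη on η ∈ ℝ.
Initial data: u(η,0) = θ(η,0) = 3sin(3η).
On η ∈ ℝ each mode satisfies (sin(nη))″ = -n² sin(nη), so exp(-n²σ/2) sin(nη) solves the heat equation; by superposition u(η,σ) = Σ c_n exp(-n²σ/2) sin(nη).
Reading off the coefficients: c_3=3, so u(η,σ) = 3exp(-9σ/2)sin(3η).
Substituting back η = s - 2t, σ = t: θ(s,t) = u(s - 2t, t).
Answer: θ(s, t) = 3exp(-9t/2)sin(3s - 6t)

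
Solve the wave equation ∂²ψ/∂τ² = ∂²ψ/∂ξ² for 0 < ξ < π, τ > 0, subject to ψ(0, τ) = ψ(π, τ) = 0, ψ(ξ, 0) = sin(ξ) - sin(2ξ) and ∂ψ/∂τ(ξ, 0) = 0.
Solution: Using separation of variables ψ = X(ξ)T(τ):
Eigenfunctions: sin(nξ), n = 1, 2, 3, ...
General solution: ψ(ξ, τ) = Σ [A_n cos(n τ) + B_n sin(n τ)] sin(nξ)
From ψ(ξ,0) = sin(ξ) - sin(2ξ): A_1=1, A_2=-1. From ψ_τ(ξ,0) = 0: all B_n = 0.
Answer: ψ(ξ, τ) = sin(ξ)cos(τ) - sin(2ξ)cos(2τ)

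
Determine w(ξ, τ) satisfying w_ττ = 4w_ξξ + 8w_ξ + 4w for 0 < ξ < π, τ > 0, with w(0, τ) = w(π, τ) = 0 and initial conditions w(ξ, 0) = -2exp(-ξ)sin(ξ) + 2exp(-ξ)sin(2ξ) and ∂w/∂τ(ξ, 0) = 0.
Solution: Substitute w = exp(-ξ)u, i.e. u = exp(ξ)w.
By the product rule, w_ξ = exp(-ξ)(u_ξ - u), w_ξξ = exp(-ξ)(u_ξξ - 2u_ξ + u), w_ττ = exp(-ξ)u_ττ.
Substituting into the PDE and dividing by exp(-ξ): u_ττ = 4(u_ξξ - 2u_ξ + u) + 8(u_ξ - u) + 4u.
The lower-order terms cancel, leaving the standard wave equation u_ττ = 4u_ξξ.
Initial data for u: u(ξ,0) = exp(ξ)w(ξ,0) = -2sin(ξ) + 2sin(2ξ); u_τ(ξ,0) = exp(ξ)w_τ(ξ,0) = 0. The boundary conditions carry over: u(0,τ) = u(π,τ) = 0.
Solve for u:
  Using separation of variables u = X(ξ)T(τ):
  Eigenfunctions: sin(nξ), n = 1, 2, 3, ...
  General solution: u(ξ, τ) = Σ [A_n cos(2n τ) + B_n sin(2n τ)] sin(nξ)
  From u(ξ,0) = -2sin(ξ) + 2sin(2ξ): A_1=-2, A_2=2. From u_τ(ξ,0) = 0: all B_n = 0.
Hence u(ξ,τ) = -2sin(ξ)cos(2τ) + 2sin(2ξ)cos(4τ).
Transform back: w(ξ,τ) = exp(-ξ)u(ξ,τ).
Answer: w(ξ, τ) = -2exp(-ξ)sin(ξ)cos(2τ) + 2exp(-ξ)sin(2ξ)cos(4τ)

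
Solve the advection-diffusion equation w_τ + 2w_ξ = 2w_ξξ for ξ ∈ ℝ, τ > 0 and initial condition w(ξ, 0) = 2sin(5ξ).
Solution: Moving frame: η = ξ - 2τ, σ = τ, w = u(η,σ), so w_τ = u_σ - 2u_η and w_ξξ = u_ηη.
Hence w_τ + 2w_ξ = u_σ and the PDE becomes the heat equation u_σ = 2u_ηη on η ∈ ℝ.
Initial data: u(η,0) = w(η,0) = 2sin(5η). Each mode sin(nη) decays as exp(-2n²σ) on ℝ, so u(η,σ) = Σ c_n exp(-2n²σ) sin(nη) with c_5=2: u(η,σ) = 2exp(-50σ)sin(5η).
Substituting back: w(ξ,τ) = u(ξ - 2τ, τ).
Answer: w(ξ, τ) = 2exp(-50τ)sin(5ξ - 10τ)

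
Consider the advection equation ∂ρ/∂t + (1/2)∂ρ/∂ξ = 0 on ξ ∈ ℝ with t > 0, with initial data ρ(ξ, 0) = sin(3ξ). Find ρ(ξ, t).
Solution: By method of characteristics (waves move right with speed 1/2):
Along characteristics ξ - (1/2)t = const, ρ is constant, so ρ(ξ,t) = f(ξ - (1/2)t) with f = ρ(·, 0).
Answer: ρ(ξ, t) = -sin(3t/2 - 3ξ)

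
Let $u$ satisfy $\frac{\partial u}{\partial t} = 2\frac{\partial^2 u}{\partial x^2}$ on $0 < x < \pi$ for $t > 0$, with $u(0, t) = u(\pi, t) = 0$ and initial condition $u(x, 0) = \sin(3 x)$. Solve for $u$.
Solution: Separating variables: $u = \sum c_n e^{-2n^2t} \sin(nx)$. From $u(x,0) = \sin(3 x)$: $c_3=1$.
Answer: $u(x, t) = e^{-18 t} \sin(3 x)$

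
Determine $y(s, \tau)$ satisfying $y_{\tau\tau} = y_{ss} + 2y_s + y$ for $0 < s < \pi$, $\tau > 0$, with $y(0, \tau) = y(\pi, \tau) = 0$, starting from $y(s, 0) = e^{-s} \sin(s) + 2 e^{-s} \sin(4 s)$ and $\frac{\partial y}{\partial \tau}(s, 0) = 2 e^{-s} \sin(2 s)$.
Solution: Substitute $y = e^{-s}u$.
Then $y_s = e^{-s}(u_s - u)$, $y_{ss} = e^{-s}(u_{ss} - 2u_s + u)$, $y_{\tau\tau} = e^{-s}u_{\tau\tau}$; substituting and dividing by $e^{-s}$, the lower-order terms cancel: $u_{\tau\tau} = u_{ss}$ (standard wave equation).
Data for $u$: $u(s,0) = e^{s}y(s,0) = \sin(s) + 2 \sin(4 s)$; $u_{\tau}(s,0) = e^{s}y_{\tau}(s,0) = 2 \sin(2 s)$. The boundary conditions carry over: $u(0,\tau) = u(\pi,\tau) = 0$.
Separating variables: $u = \sum [A_n \cos(\omega_n \tau) + B_n \sin(\omega_n \tau)] \sin(ns)$, $\omega_n = n$. From ICs ($B_n$ = velocity coefficient / $\omega_n$): $A_1=1, A_4=2, B_2=1$.
So $u(s,\tau) = \sin(s) \cos(\tau) + \sin(2 s) \sin(2 \tau) + 2 \sin(4 s) \cos(4 \tau)$, and $y(s,\tau) = e^{-s}u(s,\tau)$.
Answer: $y(s, \tau) = e^{-s} \sin(2 \tau) \sin(2 s) + e^{-s} \sin(s) \cos(\tau) + 2 e^{-s} \sin(4 s) \cos(4 \tau)$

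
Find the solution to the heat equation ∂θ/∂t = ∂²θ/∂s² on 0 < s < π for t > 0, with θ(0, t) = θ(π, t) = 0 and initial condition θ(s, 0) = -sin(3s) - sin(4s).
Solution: Separating variables: θ = Σ c_n exp(-n²t) sin(ns). From θ(s,0) = -sin(3s) - sin(4s): c_3=-1, c_4=-1.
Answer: θ(s, t) = -exp(-9t)sin(3s) - exp(-16t)sin(4s)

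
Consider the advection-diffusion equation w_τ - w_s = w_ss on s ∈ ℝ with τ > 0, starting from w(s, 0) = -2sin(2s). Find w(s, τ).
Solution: Change to a moving frame: let η = s + τ, σ = τ and write w(s,τ) = u(η,σ).
By the chain rule w_τ = u_σ + u_η, w_s = u_η, w_ss = u_ηη.
Then w_τ - w_s = u_σ: the advection term cancels and the PDE becomes the heat equation u_σ = u_ηη on η ∈ ℝ.
Initial data: u(η,0) = w(η,0) = -2sin(2η).
On η ∈ ℝ each mode satisfies (sin(nη))″ = -n² sin(nη), so exp(-n²σ) sin(nη) solves the heat equation; by superposition u(η,σ) = Σ c_n exp(-n²σ) sin(nη).
Reading off the coefficients: c_2=-2, so u(η,σ) = -2exp(-4σ)sin(2η).
Substituting back η = s + τ, σ = τ: w(s,τ) = u(s + τ, τ).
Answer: w(s, τ) = -2exp(-4τ)sin(2s + 2τ)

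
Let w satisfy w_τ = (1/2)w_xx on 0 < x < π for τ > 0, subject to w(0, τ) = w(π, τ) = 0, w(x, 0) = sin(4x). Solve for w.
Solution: Separating variables: w = Σ c_n exp(-n²τ/2) sin(nx). From w(x,0) = sin(4x): c_4=1.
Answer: w(x, τ) = exp(-8τ)sin(4x)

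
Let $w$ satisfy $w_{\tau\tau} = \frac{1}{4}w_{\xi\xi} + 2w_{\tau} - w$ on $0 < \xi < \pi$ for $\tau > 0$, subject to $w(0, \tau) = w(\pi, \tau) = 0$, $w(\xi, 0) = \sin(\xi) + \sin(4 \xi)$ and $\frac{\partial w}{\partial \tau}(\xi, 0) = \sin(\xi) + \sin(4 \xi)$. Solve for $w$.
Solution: Substitute $w = e^{\tau}u$, i.e. $u = e^{-\tau}w$.
By the product rule, $w_{\tau} = e^{\tau}(u_{\tau} + u)$, $w_{\tau\tau} = e^{\tau}(u_{\tau\tau} + 2u_{\tau} + u)$, $w_{\xi\xi} = e^{\tau}u_{\xi\xi}$.
Substituting into the PDE and dividing by $e^{\tau}$: $u_{\tau\tau} + 2u_{\tau} + u = \frac{1}{4}u_{\xi\xi} + 2(u_{\tau} + u) - u$.
The lower-order terms cancel, leaving the standard wave equation $u_{\tau\tau} = \frac{1}{4}u_{\xi\xi}$.
Initial data for $u$: $u(\xi,0) = w(\xi,0) = \sin(\xi) + \sin(4 \xi)$; $u_{\tau}(\xi,0) = w_{\tau}(\xi,0) - w(\xi,0) = 0$. The boundary conditions carry over: $u(0,\tau) = u(\pi,\tau) = 0$.
Solve for $u$:
  Using separation of variables $u = X(\xi)T(\tau)$:
  Eigenfunctions: $\sin(n\xi)$, $n = 1, 2, 3, \ldots$
  General solution: $u(\xi, \tau) = \sum [A_n \cos(n \tau/2) + B_n \sin(n \tau/2)] \sin(n\xi)$
  From $u(\xi,0) = \sin(\xi) + \sin(4 \xi)$: $A_1=1, A_4=1$. From $u_{\tau}(\xi,0) = 0$: all $B_n = 0$.
Hence $u(\xi,\tau) = \sin(\xi) \cos(\tau/2) + \sin(4 \xi) \cos(2 \tau)$.
Transform back: $w(\xi,\tau) = e^{\tau}u(\xi,\tau)$.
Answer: $w(\xi, \tau) = e^{\tau} \sin(\xi) \cos(\tau/2) + e^{\tau} \sin(4 \xi) \cos(2 \tau)$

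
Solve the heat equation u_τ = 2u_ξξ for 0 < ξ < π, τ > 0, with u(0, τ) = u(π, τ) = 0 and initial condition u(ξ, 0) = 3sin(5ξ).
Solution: Using separation of variables u = X(ξ)T(τ):
Eigenfunctions: sin(nξ), n = 1, 2, 3, ...
General solution: u(ξ, τ) = Σ c_n sin(nξ) exp(-2n² τ)
Matching u(ξ,0) = 3sin(5ξ) term by term: c_5=3.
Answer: u(ξ, τ) = 3exp(-50τ)sin(5ξ)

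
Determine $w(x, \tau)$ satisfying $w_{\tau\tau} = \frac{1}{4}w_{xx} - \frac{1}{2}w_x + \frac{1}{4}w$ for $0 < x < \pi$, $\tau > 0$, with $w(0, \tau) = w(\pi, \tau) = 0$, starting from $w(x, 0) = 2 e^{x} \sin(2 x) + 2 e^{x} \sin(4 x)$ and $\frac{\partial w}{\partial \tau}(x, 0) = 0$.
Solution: Substitute $w = e^{x}u$, i.e. $u = e^{-x}w$.
By the product rule, $w_x = e^{x}(u_x + u)$, $w_{xx} = e^{x}(u_{xx} + 2u_x + u)$, $w_{\tau\tau} = e^{x}u_{\tau\tau}$.
Substituting into the PDE and dividing by $e^{x}$: $u_{\tau\tau} = \frac{1}{4}(u_{xx} + 2u_x + u) - \frac{1}{2}(u_x + u) + \frac{1}{4}u$.
The lower-order terms cancel, leaving the standard wave equation $u_{\tau\tau} = \frac{1}{4}u_{xx}$.
Initial data for $u$: $u(x,0) = e^{-x}w(x,0) = 2 \sin(2 x) + 2 \sin(4 x)$; $u_{\tau}(x,0) = e^{-x}w_{\tau}(x,0) = 0$. The boundary conditions carry over: $u(0,\tau) = u(\pi,\tau) = 0$.
Solve for $u$:
  Using separation of variables $u = X(x)T(\tau)$:
  Eigenfunctions: $\sin(nx)$, $n = 1, 2, 3, \ldots$
  General solution: $u(x, \tau) = \sum [A_n \cos(n \tau/2) + B_n \sin(n \tau/2)] \sin(nx)$
  From $u(x,0) = 2 \sin(2 x) + 2 \sin(4 x)$: $A_2=2, A_4=2$. From $u_{\tau}(x,0) = 0$: all $B_n = 0$.
Hence $u(x,\tau) = 2 \sin(2 x) \cos(\tau) + 2 \sin(4 x) \cos(2 \tau)$.
Transform back: $w(x,\tau) = e^{x}u(x,\tau)$.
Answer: $w(x, \tau) = 2 e^{x} \sin(2 x) \cos(\tau) + 2 e^{x} \sin(4 x) \cos(2 \tau)$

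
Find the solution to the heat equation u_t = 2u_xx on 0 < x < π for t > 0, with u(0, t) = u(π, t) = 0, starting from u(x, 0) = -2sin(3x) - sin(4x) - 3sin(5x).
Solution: Separating variables: u = Σ c_n exp(-2n²t) sin(nx). From u(x,0) = -2sin(3x) - sin(4x) - 3sin(5x): c_3=-2, c_4=-1, c_5=-3.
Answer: u(x, t) = -2exp(-18t)sin(3x) - exp(-32t)sin(4x) - 3exp(-50t)sin(5x)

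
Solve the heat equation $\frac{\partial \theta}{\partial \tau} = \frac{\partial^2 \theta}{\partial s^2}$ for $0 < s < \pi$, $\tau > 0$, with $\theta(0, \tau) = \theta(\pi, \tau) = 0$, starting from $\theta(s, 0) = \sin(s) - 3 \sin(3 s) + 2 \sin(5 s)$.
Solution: Separating variables: $\theta = \sum c_n e^{-n^2\tau} \sin(ns)$. From $\theta(s,0) = \sin(s) - 3 \sin(3 s) + 2 \sin(5 s)$: $c_1=1, c_3=-3, c_5=2$.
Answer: $\theta(s, \tau) = e^{-\tau} \sin(s) - 3 e^{-9 \tau} \sin(3 s) + 2 e^{-25 \tau} \sin(5 s)$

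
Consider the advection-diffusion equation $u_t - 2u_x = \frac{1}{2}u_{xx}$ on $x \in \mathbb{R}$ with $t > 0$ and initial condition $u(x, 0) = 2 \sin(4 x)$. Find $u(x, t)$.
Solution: Change to a moving frame: let $\eta = x + 2t$, $\sigma = t$ and write $u(x,t) = w(\eta,\sigma)$.
By the chain rule $u_t = w_{\sigma} + 2w_{\eta}$, $u_x = w_{\eta}$, $u_{xx} = w_{\eta\eta}$.
Then $u_t - 2u_x = w_{\sigma}$: the advection term cancels and the PDE becomes the heat equation $w_{\sigma} = \frac{1}{2}w_{\eta\eta}$ on $\eta \in \mathbb{R}$.
Initial data: $w(\eta,0) = u(\eta,0) = 2 \sin(4 \eta)$.
On $\eta \in \mathbb{R}$ each mode satisfies $(\sin(n\eta))'' = -n^2 \sin(n\eta)$, so $e^{-n^2\sigma/2} \sin(n\eta)$ solves the heat equation; by superposition $w(\eta,\sigma) = \sum c_n e^{-n^2\sigma/2} \sin(n\eta)$.
Reading off the coefficients: $c_4=2$, so $w(\eta,\sigma) = 2 e^{-8 \sigma} \sin(4 \eta)$.
Substituting back $\eta = x + 2t$, $\sigma = t$: $u(x,t) = w(x + 2t, t)$.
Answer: $u(x, t) = 2 e^{-8 t} \sin(8 t + 4 x)$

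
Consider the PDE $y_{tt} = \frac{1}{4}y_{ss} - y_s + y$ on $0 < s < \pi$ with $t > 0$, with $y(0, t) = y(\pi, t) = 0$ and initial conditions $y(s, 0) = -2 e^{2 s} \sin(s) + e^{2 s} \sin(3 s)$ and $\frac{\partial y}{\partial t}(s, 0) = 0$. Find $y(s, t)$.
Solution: Substitute $y = e^{2s}u$.
Then $y_s = e^{2s}(u_s + 2u)$, $y_{ss} = e^{2s}(u_{ss} + 4u_s + 4u)$, $y_{tt} = e^{2s}u_{tt}$; substituting and dividing by $e^{2s}$, the lower-order terms cancel: $u_{tt} = \frac{1}{4}u_{ss}$ (standard wave equation).
Data for $u$: $u(s,0) = e^{-2s}y(s,0) = -2 \sin(s) + \sin(3 s)$; $u_t(s,0) = e^{-2s}y_t(s,0) = 0$. The boundary conditions carry over: $u(0,t) = u(\pi,t) = 0$.
Separating variables: $u = \sum [A_n \cos(\omega_n t) + B_n \sin(\omega_n t)] \sin(ns)$, $\omega_n = n/2$. From ICs: $A_1=-2, A_3=1$.
So $u(s,t) = -2 \sin(s) \cos(t/2) + \sin(3 s) \cos(3 t/2)$, and $y(s,t) = e^{2s}u(s,t)$.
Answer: $y(s, t) = -2 e^{2 s} \sin(s) \cos(t/2) + e^{2 s} \sin(3 s) \cos(3 t/2)$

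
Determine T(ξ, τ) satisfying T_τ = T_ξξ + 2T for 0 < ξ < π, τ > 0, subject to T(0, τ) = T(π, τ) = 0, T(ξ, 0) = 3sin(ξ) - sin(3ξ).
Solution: Substitute T = exp(2τ)u.
Then T_τ = exp(2τ)(u_τ + 2u), T_ξξ = exp(2τ)u_ξξ; substituting and dividing by exp(2τ), the lower-order terms cancel: u_τ = u_ξξ (standard heat equation).
Data for u: u(ξ,0) = T(ξ,0) = 3sin(ξ) - sin(3ξ). The boundary conditions carry over: u(0,τ) = u(π,τ) = 0.
Separating variables: u = Σ c_n exp(-n²τ) sin(nξ). From u(ξ,0) = 3sin(ξ) - sin(3ξ): c_1=3, c_3=-1.
So u(ξ,τ) = 3exp(-τ)sin(ξ) - exp(-9τ)sin(3ξ), and T(ξ,τ) = exp(2τ)u(ξ,τ).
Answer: T(ξ, τ) = 3exp(τ)sin(ξ) - exp(-7τ)sin(3ξ)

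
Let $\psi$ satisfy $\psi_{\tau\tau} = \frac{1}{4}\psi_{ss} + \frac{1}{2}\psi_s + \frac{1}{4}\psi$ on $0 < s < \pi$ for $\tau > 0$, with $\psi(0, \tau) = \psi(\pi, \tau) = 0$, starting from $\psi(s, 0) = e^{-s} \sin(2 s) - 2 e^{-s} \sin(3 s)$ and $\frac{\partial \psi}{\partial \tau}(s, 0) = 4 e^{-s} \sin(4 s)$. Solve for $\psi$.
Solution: Substitute $\psi = e^{-s}u$.
Then $\psi_s = e^{-s}(u_s - u)$, $\psi_{ss} = e^{-s}(u_{ss} - 2u_s + u)$, $\psi_{\tau\tau} = e^{-s}u_{\tau\tau}$; substituting and dividing by $e^{-s}$, the lower-order terms cancel: $u_{\tau\tau} = \frac{1}{4}u_{ss}$ (standard wave equation).
Data for $u$: $u(s,0) = e^{s}\psi(s,0) = \sin(2 s) - 2 \sin(3 s)$; $u_{\tau}(s,0) = e^{s}\psi_{\tau}(s,0) = 4 \sin(4 s)$. The boundary conditions carry over: $u(0,\tau) = u(\pi,\tau) = 0$.
Separating variables: $u = \sum [A_n \cos(\omega_n \tau) + B_n \sin(\omega_n \tau)] \sin(ns)$, $\omega_n = n/2$. From ICs ($B_n$ = velocity coefficient / $\omega_n$): $A_2=1, A_3=-2, B_4=2$.
So $u(s,\tau) = \sin(2 s) \cos(\tau) - 2 \sin(3 s) \cos(3 \tau/2) + 2 \sin(4 s) \sin(2 \tau)$, and $\psi(s,\tau) = e^{-s}u(s,\tau)$.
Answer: $\psi(s, \tau) = 2 e^{-s} \sin(2 \tau) \sin(4 s) + e^{-s} \sin(2 s) \cos(\tau) - 2 e^{-s} \sin(3 s) \cos(3 \tau/2)$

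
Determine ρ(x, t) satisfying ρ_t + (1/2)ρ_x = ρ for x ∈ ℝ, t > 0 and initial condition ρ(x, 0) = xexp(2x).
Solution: Substitute ρ = exp(2x)u, i.e. u = exp(-2x)ρ.
By the product rule, ρ_x = exp(2x)(u_x + 2u), ρ_t = exp(2x)u_t.
Substituting into the PDE and dividing by exp(2x): u_t + (1/2)(u_x + 2u) = u.
The lower-order terms cancel, leaving the standard advection equation u_t + (1/2)u_x = 0.
Initial data for u: u(x,0) = exp(-2x)ρ(x,0) = x.
Solve for u:
  By method of characteristics (waves move right with speed 1/2):
  Along characteristics x - (1/2)t = const, u is constant, so u(x,t) = f(x - (1/2)t) with f = u(·, 0).
Hence u(x,t) = -(1/2)t + x.
Transform back: ρ(x,t) = exp(2x)u(x,t).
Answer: ρ(x, t) = -(1/2)texp(2x) + xexp(2x)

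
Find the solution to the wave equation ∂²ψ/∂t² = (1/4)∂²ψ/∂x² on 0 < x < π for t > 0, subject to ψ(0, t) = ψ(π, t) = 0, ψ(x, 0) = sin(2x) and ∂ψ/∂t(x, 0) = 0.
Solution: Using separation of variables ψ = X(x)T(t):
Eigenfunctions: sin(nx), n = 1, 2, 3, ...
General solution: ψ(x, t) = Σ [A_n cos(n t/2) + B_n sin(n t/2)] sin(nx)
From ψ(x,0) = sin(2x): A_2=1. From ψ_t(x,0) = 0: all B_n = 0.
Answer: ψ(x, t) = sin(2x)cos(t)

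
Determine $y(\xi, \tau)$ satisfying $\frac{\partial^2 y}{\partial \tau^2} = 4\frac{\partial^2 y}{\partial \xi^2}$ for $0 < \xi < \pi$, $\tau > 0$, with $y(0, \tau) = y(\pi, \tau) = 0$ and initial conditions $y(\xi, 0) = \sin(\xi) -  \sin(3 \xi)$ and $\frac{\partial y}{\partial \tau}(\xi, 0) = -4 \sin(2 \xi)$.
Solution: Separating variables: $y = \sum [A_n \cos(\omega_n \tau) + B_n \sin(\omega_n \tau)] \sin(n\xi)$, $\omega_n = 2n$. From ICs ($B_n$ = velocity coefficient / $\omega_n$): $A_1=1, A_3=-1, B_2=-1$.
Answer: $y(\xi, \tau) = - \sin(4 \tau) \sin(2 \xi) + \sin(\xi) \cos(2 \tau) -  \sin(3 \xi) \cos(6 \tau)$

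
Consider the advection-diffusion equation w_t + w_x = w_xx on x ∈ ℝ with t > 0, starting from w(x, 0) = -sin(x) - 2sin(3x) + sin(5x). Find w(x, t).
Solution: Moving frame: η = x - t, σ = t, w = u(η,σ), so w_t = u_σ - u_η and w_xx = u_ηη.
Hence w_t + w_x = u_σ and the PDE becomes the heat equation u_σ = u_ηη on η ∈ ℝ.
Initial data: u(η,0) = w(η,0) = -sin(η) - 2sin(3η) + sin(5η). Each mode sin(nη) decays as exp(-n²σ) on ℝ, so u(η,σ) = Σ c_n exp(-n²σ) sin(nη) with c_1=-1, c_3=-2, c_5=1: u(η,σ) = -exp(-σ)sin(η) - 2exp(-9σ)sin(3η) + exp(-25σ)sin(5η).
Substituting back: w(x,t) = u(x - t, t).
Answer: w(x, t) = exp(-t)sin(t - x) + 2exp(-9t)sin(3t - 3x) - exp(-25t)sin(5t - 5x)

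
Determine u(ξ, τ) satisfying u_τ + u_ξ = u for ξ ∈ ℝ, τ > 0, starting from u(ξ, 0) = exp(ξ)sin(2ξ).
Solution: Substitute u = exp(ξ)w, i.e. w = exp(-ξ)u.
By the product rule, u_ξ = exp(ξ)(w_ξ + w), u_τ = exp(ξ)w_τ.
Substituting into the PDE and dividing by exp(ξ): w_τ + (w_ξ + w) = w.
The lower-order terms cancel, leaving the standard advection equation w_τ + w_ξ = 0.
Initial data for w: w(ξ,0) = exp(-ξ)u(ξ,0) = sin(2ξ).
Solve for w:
  By method of characteristics (waves move right with speed 1):
  Along characteristics ξ - τ = const, w is constant, so w(ξ,τ) = f(ξ - τ) with f = w(·, 0).
Hence w(ξ,τ) = sin(2ξ - 2τ).
Transform back: u(ξ,τ) = exp(ξ)w(ξ,τ).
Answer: u(ξ, τ) = exp(ξ)sin(2ξ - 2τ)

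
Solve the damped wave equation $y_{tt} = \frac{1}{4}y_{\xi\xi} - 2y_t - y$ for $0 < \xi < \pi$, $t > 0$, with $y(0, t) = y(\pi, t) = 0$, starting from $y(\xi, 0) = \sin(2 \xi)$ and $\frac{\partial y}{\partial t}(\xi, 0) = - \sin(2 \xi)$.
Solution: Substitute $y = e^{-t}u$, i.e. $u = e^{t}y$.
By the product rule, $y_t = e^{-t}(u_t - u)$, $y_{tt} = e^{-t}(u_{tt} - 2u_t + u)$, $y_{\xi\xi} = e^{-t}u_{\xi\xi}$.
Substituting into the PDE and dividing by $e^{-t}$: $u_{tt} - 2u_t + u = \frac{1}{4}u_{\xi\xi} - 2(u_t - u) - u$.
The lower-order terms cancel, leaving the standard wave equation $u_{tt} = \frac{1}{4}u_{\xi\xi}$.
Initial data for $u$: $u(\xi,0) = y(\xi,0) = \sin(2 \xi)$; $u_t(\xi,0) = y_t(\xi,0) + y(\xi,0) = 0$. The boundary conditions carry over: $u(0,t) = u(\pi,t) = 0$.
Solve for $u$:
  Using separation of variables $u = X(\xi)T(t)$:
  Eigenfunctions: $\sin(n\xi)$, $n = 1, 2, 3, \ldots$
  General solution: $u(\xi, t) = \sum [A_n \cos(n t/2) + B_n \sin(n t/2)] \sin(n\xi)$
  From $u(\xi,0) = \sin(2 \xi)$: $A_2=1$. From $u_t(\xi,0) = 0$: all $B_n = 0$.
Hence $u(\xi,t) = \sin(2 \xi) \cos(t)$.
Transform back: $y(\xi,t) = e^{-t}u(\xi,t)$.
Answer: $y(\xi, t) = e^{-t} \sin(2 \xi) \cos(t)$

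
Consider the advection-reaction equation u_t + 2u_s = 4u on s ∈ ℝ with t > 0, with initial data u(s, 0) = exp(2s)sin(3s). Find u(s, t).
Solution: Substitute u = exp(2s)w, i.e. w = exp(-2s)u.
By the product rule, u_s = exp(2s)(w_s + 2w), u_t = exp(2s)w_t.
Substituting into the PDE and dividing by exp(2s): w_t + 2(w_s + 2w) = 4w.
The lower-order terms cancel, leaving the standard advection equation w_t + 2w_s = 0.
Initial data for w: w(s,0) = exp(-2s)u(s,0) = sin(3s).
Solve for w:
  By method of characteristics (waves move right with speed 2):
  Along characteristics s - 2t = const, w is constant, so w(s,t) = f(s - 2t) with f = w(·, 0).
Hence w(s,t) = sin(3s - 6t).
Transform back: u(s,t) = exp(2s)w(s,t).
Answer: u(s, t) = exp(2s)sin(3s - 6t)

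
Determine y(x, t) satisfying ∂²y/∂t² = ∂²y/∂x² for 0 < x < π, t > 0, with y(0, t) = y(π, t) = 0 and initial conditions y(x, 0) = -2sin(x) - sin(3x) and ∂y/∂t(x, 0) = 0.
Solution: Separating variables: y = Σ [A_n cos(ω_n t) + B_n sin(ω_n t)] sin(nx), ω_n = n. From ICs: A_1=-2, A_3=-1.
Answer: y(x, t) = -2sin(x)cos(t) - sin(3x)cos(3t)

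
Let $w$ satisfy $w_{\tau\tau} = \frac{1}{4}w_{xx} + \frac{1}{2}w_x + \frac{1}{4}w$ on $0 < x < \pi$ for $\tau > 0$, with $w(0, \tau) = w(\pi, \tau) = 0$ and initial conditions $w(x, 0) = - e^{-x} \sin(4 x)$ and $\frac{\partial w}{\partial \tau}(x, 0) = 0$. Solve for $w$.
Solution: Substitute $w = e^{-x}u$.
Then $w_x = e^{-x}(u_x - u)$, $w_{xx} = e^{-x}(u_{xx} - 2u_x + u)$, $w_{\tau\tau} = e^{-x}u_{\tau\tau}$; substituting and dividing by $e^{-x}$, the lower-order terms cancel: $u_{\tau\tau} = \frac{1}{4}u_{xx}$ (standard wave equation).
Data for $u$: $u(x,0) = e^{x}w(x,0) = - \sin(4 x)$; $u_{\tau}(x,0) = e^{x}w_{\tau}(x,0) = 0$. The boundary conditions carry over: $u(0,\tau) = u(\pi,\tau) = 0$.
Separating variables: $u = \sum [A_n \cos(\omega_n \tau) + B_n \sin(\omega_n \tau)] \sin(nx)$, $\omega_n = n/2$. From ICs: $A_4=-1$.
So $u(x,\tau) = - \sin(4 x) \cos(2 \tau)$, and $w(x,\tau) = e^{-x}u(x,\tau)$.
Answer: $w(x, \tau) = - e^{-x} \sin(4 x) \cos(2 \tau)$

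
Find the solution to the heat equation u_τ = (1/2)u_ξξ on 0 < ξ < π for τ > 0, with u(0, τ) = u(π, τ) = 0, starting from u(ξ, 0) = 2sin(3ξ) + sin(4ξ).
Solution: Separating variables: u = Σ c_n exp(-n²τ/2) sin(nξ). From u(ξ,0) = 2sin(3ξ) + sin(4ξ): c_3=2, c_4=1.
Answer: u(ξ, τ) = exp(-8τ)sin(4ξ) + 2exp(-9τ/2)sin(3ξ)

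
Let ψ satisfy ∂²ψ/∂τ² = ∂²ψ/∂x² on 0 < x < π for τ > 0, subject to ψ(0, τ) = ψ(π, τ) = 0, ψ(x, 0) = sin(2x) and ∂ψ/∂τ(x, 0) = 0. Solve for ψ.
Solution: Using separation of variables ψ = X(x)T(τ):
Eigenfunctions: sin(nx), n = 1, 2, 3, ...
General solution: ψ(x, τ) = Σ [A_n cos(n τ) + B_n sin(n τ)] sin(nx)
From ψ(x,0) = sin(2x): A_2=1. From ψ_τ(x,0) = 0: all B_n = 0.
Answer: ψ(x, τ) = sin(2x)cos(2τ)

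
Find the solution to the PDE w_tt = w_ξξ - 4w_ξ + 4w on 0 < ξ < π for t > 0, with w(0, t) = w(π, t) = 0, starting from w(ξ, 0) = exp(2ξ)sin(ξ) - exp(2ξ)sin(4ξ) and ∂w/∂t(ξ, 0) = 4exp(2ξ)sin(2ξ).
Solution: Substitute w = exp(2ξ)u, i.e. u = exp(-2ξ)w.
By the product rule, w_ξ = exp(2ξ)(u_ξ + 2u), w_ξξ = exp(2ξ)(u_ξξ + 4u_ξ + 4u), w_tt = exp(2ξ)u_tt.
Substituting into the PDE and dividing by exp(2ξ): u_tt = (u_ξξ + 4u_ξ + 4u) - 4(u_ξ + 2u) + 4u.
The lower-order terms cancel, leaving the standard wave equation u_tt = u_ξξ.
Initial data for u: u(ξ,0) = exp(-2ξ)w(ξ,0) = sin(ξ) - sin(4ξ); u_t(ξ,0) = exp(-2ξ)w_t(ξ,0) = 4sin(2ξ). The boundary conditions carry over: u(0,t) = u(π,t) = 0.
Solve for u:
  Using separation of variables u = X(ξ)T(t):
  Eigenfunctions: sin(nξ), n = 1, 2, 3, ...
  General solution: u(ξ, t) = Σ [A_n cos(n t) + B_n sin(n t)] sin(nξ)
  From u(ξ,0) = sin(ξ) - sin(4ξ): A_1=1, A_4=-1. From u_t(ξ,0) = 4sin(2ξ), using u_t(ξ,0) = Σ ω_n B_n sin(nξ) with ω_n = n: B_2 = 4/2 = 2.
Hence u(ξ,t) = 2sin(2t)sin(2ξ) + sin(ξ)cos(t) - sin(4ξ)cos(4t).
Transform back: w(ξ,t) = exp(2ξ)u(ξ,t).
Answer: w(ξ, t) = 2exp(2ξ)sin(2t)sin(2ξ) + exp(2ξ)sin(ξ)cos(t) - exp(2ξ)sin(4ξ)cos(4t)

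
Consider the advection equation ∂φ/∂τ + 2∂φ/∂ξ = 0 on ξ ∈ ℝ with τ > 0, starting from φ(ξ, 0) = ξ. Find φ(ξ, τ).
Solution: By characteristics (dξ/dτ = 2), φ(ξ,τ) = f(ξ - 2τ) with f = φ(·, 0).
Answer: φ(ξ, τ) = ξ - 2τ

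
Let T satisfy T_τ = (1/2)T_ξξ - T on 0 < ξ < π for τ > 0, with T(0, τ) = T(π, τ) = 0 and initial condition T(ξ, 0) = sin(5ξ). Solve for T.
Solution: Substitute T = exp(-τ)u, i.e. u = exp(τ)T.
By the product rule, T_τ = exp(-τ)(u_τ - u), T_ξξ = exp(-τ)u_ξξ.
Substituting into the PDE and dividing by exp(-τ): u_τ - u = (1/2)u_ξξ - u.
The lower-order terms cancel, leaving the standard heat equation u_τ = (1/2)u_ξξ.
Initial data for u: u(ξ,0) = T(ξ,0) = sin(5ξ). The boundary conditions carry over: u(0,τ) = u(π,τ) = 0.
Solve for u:
  Using separation of variables u = X(ξ)G(τ):
  Eigenfunctions: sin(nξ), n = 1, 2, 3, ...
  General solution: u(ξ, τ) = Σ c_n sin(nξ) exp(-n² τ/2)
  Matching u(ξ,0) = sin(5ξ) term by term: c_5=1.
Hence u(ξ,τ) = exp(-25τ/2)sin(5ξ).
Transform back: T(ξ,τ) = exp(-τ)u(ξ,τ).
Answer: T(ξ, τ) = exp(-27τ/2)sin(5ξ)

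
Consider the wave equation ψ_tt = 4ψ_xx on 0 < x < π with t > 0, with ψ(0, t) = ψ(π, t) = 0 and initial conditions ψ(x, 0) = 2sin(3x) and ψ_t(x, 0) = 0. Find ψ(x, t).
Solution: Separating variables: ψ = Σ [A_n cos(ω_n t) + B_n sin(ω_n t)] sin(nx), ω_n = 2n. From ICs: A_3=2.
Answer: ψ(x, t) = 2sin(3x)cos(6t)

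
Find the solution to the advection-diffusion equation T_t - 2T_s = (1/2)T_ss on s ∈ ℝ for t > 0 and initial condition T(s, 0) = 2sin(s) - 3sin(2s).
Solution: Change to a moving frame: let η = s + 2t, σ = t and write T(s,t) = u(η,σ).
By the chain rule T_t = u_σ + 2u_η, T_s = u_η, T_ss = u_ηη.
Then T_t - 2T_s = u_σ: the advection term cancels and the PDE becomes the heat equation u_σ = (1/2)u_ηη on η ∈ ℝ.
Initial data: u(η,0) = T(η,0) = 2sin(η) - 3sin(2η).
On η ∈ ℝ each mode satisfies (sin(nη))″ = -n² sin(nη), so exp(-n²σ/2) sin(nη) solves the heat equation; by superposition u(η,σ) = Σ c_n exp(-n²σ/2) sin(nη).
Reading off the coefficients: c_1=2, c_2=-3, so u(η,σ) = -3exp(-2σ)sin(2η) + 2exp(-σ/2)sin(η).
Substituting back η = s + 2t, σ = t: T(s,t) = u(s + 2t, t).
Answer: T(s, t) = -3exp(-2t)sin(2s + 4t) + 2exp(-t/2)sin(s + 2t)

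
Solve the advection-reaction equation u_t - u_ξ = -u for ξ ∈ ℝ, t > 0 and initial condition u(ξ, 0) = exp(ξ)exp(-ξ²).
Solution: Substitute u = exp(ξ)w, i.e. w = exp(-ξ)u.
By the product rule, u_ξ = exp(ξ)(w_ξ + w), u_t = exp(ξ)w_t.
Substituting into the PDE and dividing by exp(ξ): w_t - (w_ξ + w) = -w.
The lower-order terms cancel, leaving the standard advection equation w_t - w_ξ = 0.
Initial data for w: w(ξ,0) = exp(-ξ)u(ξ,0) = exp(-ξ²).
Solve for w:
  By method of characteristics (waves move left with speed 1):
  Along characteristics ξ + t = const, w is constant, so w(ξ,t) = f(ξ + t) with f = w(·, 0).
Hence w(ξ,t) = exp(-(t + ξ)²).
Transform back: u(ξ,t) = exp(ξ)w(ξ,t).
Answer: u(ξ, t) = exp(ξ)exp(-(t + ξ)²)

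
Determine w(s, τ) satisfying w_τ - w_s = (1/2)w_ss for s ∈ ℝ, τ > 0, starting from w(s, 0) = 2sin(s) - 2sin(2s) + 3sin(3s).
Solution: Change to a moving frame: let η = s + τ, σ = τ and write w(s,τ) = u(η,σ).
By the chain rule w_τ = u_σ + u_η, w_s = u_η, w_ss = u_ηη.
Then w_τ - w_s = u_σ: the advection term cancels and the PDE becomes the heat equation u_σ = (1/2)u_ηη on η ∈ ℝ.
Initial data: u(η,0) = w(η,0) = 2sin(η) - 2sin(2η) + 3sin(3η).
On η ∈ ℝ each mode satisfies (sin(nη))″ = -n² sin(nη), so exp(-n²σ/2) sin(nη) solves the heat equation; by superposition u(η,σ) = Σ c_n exp(-n²σ/2) sin(nη).
Reading off the coefficients: c_1=2, c_2=-2, c_3=3, so u(η,σ) = -2exp(-2σ)sin(2η) + 2exp(-σ/2)sin(η) + 3exp(-9σ/2)sin(3η).
Substituting back η = s + τ, σ = τ: w(s,τ) = u(s + τ, τ).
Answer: w(s, τ) = -2exp(-2τ)sin(2s + 2τ) + 2exp(-τ/2)sin(s + τ) + 3exp(-9τ/2)sin(3s + 3τ)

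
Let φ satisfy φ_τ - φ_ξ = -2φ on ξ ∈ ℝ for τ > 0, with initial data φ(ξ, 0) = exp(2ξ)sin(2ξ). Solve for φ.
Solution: Substitute φ = exp(2ξ)u, i.e. u = exp(-2ξ)φ.
By the product rule, φ_ξ = exp(2ξ)(u_ξ + 2u), φ_τ = exp(2ξ)u_τ.
Substituting into the PDE and dividing by exp(2ξ): u_τ - (u_ξ + 2u) = -2u.
The lower-order terms cancel, leaving the standard advection equation u_τ - u_ξ = 0.
Initial data for u: u(ξ,0) = exp(-2ξ)φ(ξ,0) = sin(2ξ).
Solve for u:
  By method of characteristics (waves move left with speed 1):
  Along characteristics ξ + τ = const, u is constant, so u(ξ,τ) = f(ξ + τ) with f = u(·, 0).
Hence u(ξ,τ) = sin(2ξ + 2τ).
Transform back: φ(ξ,τ) = exp(2ξ)u(ξ,τ).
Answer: φ(ξ, τ) = exp(2ξ)sin(2ξ + 2τ)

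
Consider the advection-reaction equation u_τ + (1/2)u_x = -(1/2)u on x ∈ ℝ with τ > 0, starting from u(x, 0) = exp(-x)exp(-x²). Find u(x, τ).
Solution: Substitute u = exp(-x)w.
Then u_x = exp(-x)(w_x - w), u_τ = exp(-x)w_τ; substituting and dividing by exp(-x), the lower-order terms cancel: w_τ + (1/2)w_x = 0 (standard advection equation).
Data for w: w(x,0) = exp(x)u(x,0) = exp(-x²).
By characteristics (dx/dτ = 1/2), w(x,τ) = f(x - (1/2)τ) with f = w(·, 0).
So w(x,τ) = exp(-(x - τ/2)²), and u(x,τ) = exp(-x)w(x,τ).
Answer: u(x, τ) = exp(-x)exp(-(x - τ/2)²)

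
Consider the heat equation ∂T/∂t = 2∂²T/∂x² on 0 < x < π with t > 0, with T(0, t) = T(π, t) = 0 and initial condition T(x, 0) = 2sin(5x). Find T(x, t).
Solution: Using separation of variables T = X(x)G(t):
Eigenfunctions: sin(nx), n = 1, 2, 3, ...
General solution: T(x, t) = Σ c_n sin(nx) exp(-2n² t)
Matching T(x,0) = 2sin(5x) term by term: c_5=2.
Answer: T(x, t) = 2exp(-50t)sin(5x)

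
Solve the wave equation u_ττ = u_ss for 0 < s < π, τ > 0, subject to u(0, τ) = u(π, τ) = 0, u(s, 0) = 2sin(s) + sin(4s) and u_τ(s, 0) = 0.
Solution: Using separation of variables u = X(s)T(τ):
Eigenfunctions: sin(ns), n = 1, 2, 3, ...
General solution: u(s, τ) = Σ [A_n cos(n τ) + B_n sin(n τ)] sin(ns)
From u(s,0) = 2sin(s) + sin(4s): A_1=2, A_4=1. From u_τ(s,0) = 0: all B_n = 0.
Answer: u(s, τ) = 2sin(s)cos(τ) + sin(4s)cos(4τ)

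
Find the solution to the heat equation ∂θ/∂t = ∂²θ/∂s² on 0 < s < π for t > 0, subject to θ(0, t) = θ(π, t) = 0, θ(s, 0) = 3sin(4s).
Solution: Separating variables: θ = Σ c_n exp(-n²t) sin(ns). From θ(s,0) = 3sin(4s): c_4=3.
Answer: θ(s, t) = 3exp(-16t)sin(4s)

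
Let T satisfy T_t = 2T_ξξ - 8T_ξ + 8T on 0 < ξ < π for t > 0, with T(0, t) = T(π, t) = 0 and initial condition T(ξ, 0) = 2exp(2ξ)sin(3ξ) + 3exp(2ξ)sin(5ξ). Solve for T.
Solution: Substitute T = exp(2ξ)u, i.e. u = exp(-2ξ)T.
By the product rule, T_ξ = exp(2ξ)(u_ξ + 2u), T_ξξ = exp(2ξ)(u_ξξ + 4u_ξ + 4u), T_t = exp(2ξ)u_t.
Substituting into the PDE and dividing by exp(2ξ): u_t = 2(u_ξξ + 4u_ξ + 4u) - 8(u_ξ + 2u) + 8u.
The lower-order terms cancel, leaving the standard heat equation u_t = 2u_ξξ.
Initial data for u: u(ξ,0) = exp(-2ξ)T(ξ,0) = 2sin(3ξ) + 3sin(5ξ). The boundary conditions carry over: u(0,t) = u(π,t) = 0.
Solve for u:
  Using separation of variables u = X(ξ)G(t):
  Eigenfunctions: sin(nξ), n = 1, 2, 3, ...
  General solution: u(ξ, t) = Σ c_n sin(nξ) exp(-2n² t)
  Matching u(ξ,0) = 2sin(3ξ) + 3sin(5ξ) term by term: c_3=2, c_5=3.
Hence u(ξ,t) = 2exp(-18t)sin(3ξ) + 3exp(-50t)sin(5ξ).
Transform back: T(ξ,t) = exp(2ξ)u(ξ,t).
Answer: T(ξ, t) = 2exp(-18t)exp(2ξ)sin(3ξ) + 3exp(-50t)exp(2ξ)sin(5ξ)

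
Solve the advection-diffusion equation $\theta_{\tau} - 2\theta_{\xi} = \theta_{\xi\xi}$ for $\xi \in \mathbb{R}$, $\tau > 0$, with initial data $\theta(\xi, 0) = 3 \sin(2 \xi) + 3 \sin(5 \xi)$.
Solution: Change to a moving frame: let $\eta = \xi + 2\tau$, $\sigma = \tau$ and write $\theta(\xi,\tau) = u(\eta,\sigma)$.
By the chain rule $\theta_{\tau} = u_{\sigma} + 2u_{\eta}$, $\theta_{\xi} = u_{\eta}$, $\theta_{\xi\xi} = u_{\eta\eta}$.
Then $\theta_{\tau} - 2\theta_{\xi} = u_{\sigma}$: the advection term cancels and the PDE becomes the heat equation $u_{\sigma} = u_{\eta\eta}$ on $\eta \in \mathbb{R}$.
Initial data: $u(\eta,0) = \theta(\eta,0) = 3 \sin(2 \eta) + 3 \sin(5 \eta)$.
On $\eta \in \mathbb{R}$ each mode satisfies $(\sin(n\eta))'' = -n^2 \sin(n\eta)$, so $e^{-n^2\sigma} \sin(n\eta)$ solves the heat equation; by superposition $u(\eta,\sigma) = \sum c_n e^{-n^2\sigma} \sin(n\eta)$.
Reading off the coefficients: $c_2=3, c_5=3$, so $u(\eta,\sigma) = 3 e^{-4 \sigma} \sin(2 \eta) + 3 e^{-25 \sigma} \sin(5 \eta)$.
Substituting back $\eta = \xi + 2\tau$, $\sigma = \tau$: $\theta(\xi,\tau) = u(\xi + 2\tau, \tau)$.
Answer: $\theta(\xi, \tau) = 3 e^{-4 \tau} \sin(4 \tau + 2 \xi) + 3 e^{-25 \tau} \sin(10 \tau + 5 \xi)$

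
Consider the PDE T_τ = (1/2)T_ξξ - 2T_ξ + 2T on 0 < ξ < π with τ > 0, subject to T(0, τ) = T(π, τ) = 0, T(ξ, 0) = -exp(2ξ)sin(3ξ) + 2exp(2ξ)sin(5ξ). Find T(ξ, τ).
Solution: Substitute T = exp(2ξ)u, i.e. u = exp(-2ξ)T.
By the product rule, T_ξ = exp(2ξ)(u_ξ + 2u), T_ξξ = exp(2ξ)(u_ξξ + 4u_ξ + 4u), T_τ = exp(2ξ)u_τ.
Substituting into the PDE and dividing by exp(2ξ): u_τ = (1/2)(u_ξξ + 4u_ξ + 4u) - 2(u_ξ + 2u) + 2u.
The lower-order terms cancel, leaving the standard heat equation u_τ = (1/2)u_ξξ.
Initial data for u: u(ξ,0) = exp(-2ξ)T(ξ,0) = -sin(3ξ) + 2sin(5ξ). The boundary conditions carry over: u(0,τ) = u(π,τ) = 0.
Solve for u:
  Using separation of variables u = X(ξ)G(τ):
  Eigenfunctions: sin(nξ), n = 1, 2, 3, ...
  General solution: u(ξ, τ) = Σ c_n sin(nξ) exp(-n² τ/2)
  Matching u(ξ,0) = -sin(3ξ) + 2sin(5ξ) term by term: c_3=-1, c_5=2.
Hence u(ξ,τ) = -exp(-9τ/2)sin(3ξ) + 2exp(-25τ/2)sin(5ξ).
Transform back: T(ξ,τ) = exp(2ξ)u(ξ,τ).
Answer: T(ξ, τ) = -exp(2ξ)exp(-9τ/2)sin(3ξ) + 2exp(2ξ)exp(-25τ/2)sin(5ξ)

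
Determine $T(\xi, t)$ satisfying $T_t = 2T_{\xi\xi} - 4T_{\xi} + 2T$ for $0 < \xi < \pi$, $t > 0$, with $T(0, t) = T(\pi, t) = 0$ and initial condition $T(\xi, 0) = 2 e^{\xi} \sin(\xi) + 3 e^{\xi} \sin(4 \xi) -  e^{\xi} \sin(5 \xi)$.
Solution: Substitute $T = e^{\xi}u$, i.e. $u = e^{-\xi}T$.
By the product rule, $T_{\xi} = e^{\xi}(u_{\xi} + u)$, $T_{\xi\xi} = e^{\xi}(u_{\xi\xi} + 2u_{\xi} + u)$, $T_t = e^{\xi}u_t$.
Substituting into the PDE and dividing by $e^{\xi}$: $u_t = 2(u_{\xi\xi} + 2u_{\xi} + u) - 4(u_{\xi} + u) + 2u$.
The lower-order terms cancel, leaving the standard heat equation $u_t = 2u_{\xi\xi}$.
Initial data for $u$: $u(\xi,0) = e^{-\xi}T(\xi,0) = 2 \sin(\xi) + 3 \sin(4 \xi) - \sin(5 \xi)$. The boundary conditions carry over: $u(0,t) = u(\pi,t) = 0$.
Solve for $u$:
  Using separation of variables $u = X(\xi)G(t)$:
  Eigenfunctions: $\sin(n\xi)$, $n = 1, 2, 3, \ldots$
  General solution: $u(\xi, t) = \sum c_n \sin(n\xi) e^{-2n^2 t}$
  Matching $u(\xi,0) = 2 \sin(\xi) + 3 \sin(4 \xi) - \sin(5 \xi)$ term by term: $c_1=2, c_4=3, c_5=-1$.
Hence $u(\xi,t) = 2 e^{-2 t} \sin(\xi) + 3 e^{-32 t} \sin(4 \xi) - e^{-50 t} \sin(5 \xi)$.
Transform back: $T(\xi,t) = e^{\xi}u(\xi,t)$.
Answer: $T(\xi, t) = 2 e^{\xi} e^{-2 t} \sin(\xi) + 3 e^{\xi} e^{-32 t} \sin(4 \xi) -  e^{\xi} e^{-50 t} \sin(5 \xi)$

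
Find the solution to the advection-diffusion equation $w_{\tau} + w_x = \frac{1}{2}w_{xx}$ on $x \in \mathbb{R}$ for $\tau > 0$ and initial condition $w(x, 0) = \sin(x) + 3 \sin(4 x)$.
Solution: Change to a moving frame: let $\eta = x - \tau$, $\sigma = \tau$ and write $w(x,\tau) = u(\eta,\sigma)$.
By the chain rule $w_{\tau} = u_{\sigma} - u_{\eta}$, $w_x = u_{\eta}$, $w_{xx} = u_{\eta\eta}$.
Then $w_{\tau} + w_x = u_{\sigma}$: the advection term cancels and the PDE becomes the heat equation $u_{\sigma} = \frac{1}{2}u_{\eta\eta}$ on $\eta \in \mathbb{R}$.
Initial data: $u(\eta,0) = w(\eta,0) = \sin(\eta) + 3 \sin(4 \eta)$.
On $\eta \in \mathbb{R}$ each mode satisfies $(\sin(n\eta))'' = -n^2 \sin(n\eta)$, so $e^{-n^2\sigma/2} \sin(n\eta)$ solves the heat equation; by superposition $u(\eta,\sigma) = \sum c_n e^{-n^2\sigma/2} \sin(n\eta)$.
Reading off the coefficients: $c_1=1, c_4=3$, so $u(\eta,\sigma) = 3 e^{-8 \sigma} \sin(4 \eta) + e^{-\sigma/2} \sin(\eta)$.
Substituting back $\eta = x - \tau$, $\sigma = \tau$: $w(x,\tau) = u(x - \tau, \tau)$.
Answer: $w(x, \tau) = -3 e^{-8 \tau} \sin(4 \tau - 4 x) -  e^{-\tau/2} \sin(\tau - x)$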